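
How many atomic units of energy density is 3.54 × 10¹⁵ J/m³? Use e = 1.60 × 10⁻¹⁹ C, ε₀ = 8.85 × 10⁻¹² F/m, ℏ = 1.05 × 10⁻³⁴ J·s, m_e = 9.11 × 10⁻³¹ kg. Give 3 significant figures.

117

atomic unit of energy density: u_au = E_h/a₀³ = m_e⁴e¹⁰/((4πε₀)⁵ℏ⁸) = 3.01 × 10¹³ J/m³.
3.54 × 10¹⁵ / 3.01 × 10¹³ = 117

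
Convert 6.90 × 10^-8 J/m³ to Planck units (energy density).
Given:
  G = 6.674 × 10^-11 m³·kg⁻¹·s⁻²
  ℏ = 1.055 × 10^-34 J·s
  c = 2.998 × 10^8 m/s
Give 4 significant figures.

Planck energy density: u_P = c⁷/(ℏG²) = 4.632 × 10^113 J/m³.
6.90 × 10^-8 / 4.632 × 10^113 = 1.490 × 10^-121

1.490 × 10^-121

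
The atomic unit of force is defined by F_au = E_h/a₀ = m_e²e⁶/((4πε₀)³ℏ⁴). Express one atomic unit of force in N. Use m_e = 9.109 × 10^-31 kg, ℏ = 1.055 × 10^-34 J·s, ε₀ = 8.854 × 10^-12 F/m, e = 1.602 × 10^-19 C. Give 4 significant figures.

F_au = E_h/a₀ = m_e²e⁶/((4πε₀)³ℏ⁴)
E_h = 4.354 × 10^-18 J
a₀ = 5.297 × 10^-11 m
E_h/a₀ = 8.220 × 10^-8 N

8.220 × 10^-8 N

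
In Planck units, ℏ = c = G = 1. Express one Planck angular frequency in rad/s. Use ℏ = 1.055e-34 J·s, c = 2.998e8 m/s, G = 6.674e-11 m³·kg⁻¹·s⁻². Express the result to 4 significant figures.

1.855e43 rad/s

Dimensional analysis gives ω_P = √(c⁵/(ℏG)).
  = √(3.440e86)
  = 1.855e43 rad/s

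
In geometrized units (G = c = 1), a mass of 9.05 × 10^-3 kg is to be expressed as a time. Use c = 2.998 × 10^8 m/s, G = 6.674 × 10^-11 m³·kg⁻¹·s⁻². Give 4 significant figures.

Mass → time via G/c³.
9.05 × 10^-3 kg × (G/c³) = 2.242 × 10^-38 s

2.242 × 10^-38 s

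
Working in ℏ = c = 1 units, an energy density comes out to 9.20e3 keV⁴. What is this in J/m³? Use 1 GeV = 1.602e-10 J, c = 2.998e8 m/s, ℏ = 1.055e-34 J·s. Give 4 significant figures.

1.915e17 J/m³

[E]/[L]³ = [E]⁴/(ℏc)³; restore (ℏc)⁻³.
1 GeV⁴ → 1/(ℏc)³ × (1 GeV in J)⁴ = 2.082e37 J/m³.
Convert the energy scale: 9.20e3 keV⁴ = 9.20e-21 GeV⁴.
Result: 9.20e-21 × 2.082e37 = 1.915e17 J/m³.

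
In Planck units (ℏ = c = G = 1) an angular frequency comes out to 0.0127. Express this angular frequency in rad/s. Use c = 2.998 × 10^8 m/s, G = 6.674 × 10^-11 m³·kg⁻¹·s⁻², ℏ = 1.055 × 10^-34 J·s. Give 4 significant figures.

2.355 × 10^41 rad/s

One Planck angular frequency: ω_P = √(c⁵/(ℏG)) = 1.855 × 10^43 rad/s.
0.0127 × 1.855 × 10^43 rad/s = 2.355 × 10^41 rad/s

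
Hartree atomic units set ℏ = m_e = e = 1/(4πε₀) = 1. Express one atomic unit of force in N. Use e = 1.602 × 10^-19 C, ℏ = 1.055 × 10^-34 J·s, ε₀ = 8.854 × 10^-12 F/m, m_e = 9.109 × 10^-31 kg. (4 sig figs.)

8.220 × 10^-8 N

Dimensional analysis gives F_au = E_h/a₀ = m_e²e⁶/((4πε₀)³ℏ⁴).
E_h = 4.354 × 10^-18 J
a₀ = 5.297 × 10^-11 m
E_h/a₀ = 8.220 × 10^-8 N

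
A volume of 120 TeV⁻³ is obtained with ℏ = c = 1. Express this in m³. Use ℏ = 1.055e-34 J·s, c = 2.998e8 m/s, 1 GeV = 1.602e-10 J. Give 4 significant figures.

Volume is [L]³ = [E]⁻³·(ℏc)³.
1 GeV⁻³ → (ℏc)³ × (1 GeV in J)⁻³ = 7.696e-48 m³.
Convert the energy scale: 120 TeV⁻³ = 1.20e-7 GeV⁻³.
Result: 1.20e-7 × 7.696e-48 = 9.235e-55 m³.

9.235e-55 m³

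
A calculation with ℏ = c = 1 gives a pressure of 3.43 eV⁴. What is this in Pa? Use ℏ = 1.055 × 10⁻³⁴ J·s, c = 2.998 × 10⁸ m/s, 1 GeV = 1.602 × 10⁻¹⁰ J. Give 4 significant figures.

71.40 Pa

Pressure is [E]/[L]³ = [E]⁴/(ℏc)³.
1 GeV⁴ → 1/(ℏc)³ × (1 GeV in J)⁴ = 2.082 × 10³⁷ Pa.
Convert the energy scale: 3.43 eV⁴ = 3.43 × 10⁻³⁶ GeV⁴.
Result: 3.43 × 10⁻³⁶ × 2.082 × 10³⁷ = 71.40 Pa.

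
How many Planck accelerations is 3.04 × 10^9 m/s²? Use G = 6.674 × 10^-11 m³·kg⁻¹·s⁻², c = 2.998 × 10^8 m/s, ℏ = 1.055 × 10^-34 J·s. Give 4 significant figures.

Planck acceleration: a_P = √(c⁷/(ℏG)) = 5.560 × 10^51 m/s².
3.04 × 10^9 / 5.560 × 10^51 = 5.467 × 10^-43

5.467 × 10^-43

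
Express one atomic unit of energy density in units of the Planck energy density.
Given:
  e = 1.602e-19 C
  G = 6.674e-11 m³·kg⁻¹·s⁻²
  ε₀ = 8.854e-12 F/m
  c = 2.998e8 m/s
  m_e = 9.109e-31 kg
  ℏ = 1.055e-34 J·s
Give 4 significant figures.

6.323e-101

atomic unit of energy density: u_au = E_h/a₀³ = m_e⁴e¹⁰/((4πε₀)⁵ℏ⁸) = 2.929e13 J/m³
Planck energy density: u_P = c⁷/(ℏG²) = 4.632e113 J/m³
ratio = 2.929e13 / 4.632e113 = 6.323e-101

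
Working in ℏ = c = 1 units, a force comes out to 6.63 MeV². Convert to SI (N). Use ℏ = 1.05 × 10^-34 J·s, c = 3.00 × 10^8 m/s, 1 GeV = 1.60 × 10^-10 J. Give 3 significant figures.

Force is [E]/[L] = [E]²/(ℏc); restore (ℏc)⁻¹.
1 GeV² → 1/(ℏc) × (1 GeV in J)² = 8.13 × 10^5 N.
Convert the energy scale: 6.63 MeV² = 6.63 × 10^-6 GeV².
Result: 6.63 × 10^-6 × 8.13 × 10^5 = 5.39 N.

5.39 N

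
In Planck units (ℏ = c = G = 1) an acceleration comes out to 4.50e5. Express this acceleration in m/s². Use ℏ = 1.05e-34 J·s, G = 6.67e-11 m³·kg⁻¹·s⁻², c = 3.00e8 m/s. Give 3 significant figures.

2.51e57 m/s²

One Planck acceleration: a_P = √(c⁷/(ℏG)) = 5.59e51 m/s².
4.50e5 × 5.59e51 m/s² = 2.51e57 m/s²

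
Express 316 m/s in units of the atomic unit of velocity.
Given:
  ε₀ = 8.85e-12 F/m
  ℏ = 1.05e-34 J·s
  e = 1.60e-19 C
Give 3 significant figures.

atomic unit of velocity: v_au = e²/(4πε₀ℏ) = 2.19e6 m/s.
316 / 2.19e6 = 1.44e-4

1.44e-4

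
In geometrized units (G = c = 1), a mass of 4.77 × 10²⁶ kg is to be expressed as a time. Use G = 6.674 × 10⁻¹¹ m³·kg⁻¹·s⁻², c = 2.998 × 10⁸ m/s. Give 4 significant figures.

Mass → time via G/c³.
4.77 × 10²⁶ kg × (G/c³) = 1.181 × 10⁻⁹ s

1.181 × 10⁻⁹ s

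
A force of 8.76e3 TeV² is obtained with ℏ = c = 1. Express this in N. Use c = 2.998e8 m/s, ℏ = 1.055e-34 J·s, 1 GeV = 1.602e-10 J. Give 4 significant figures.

Force is [E]/[L] = [E]²/(ℏc); restore (ℏc)⁻¹.
1 GeV² → 1/(ℏc) × (1 GeV in J)² = 8.114e5 N.
Convert the energy scale: 8.76e3 TeV² = 8.76e9 GeV².
Result: 8.76e9 × 8.114e5 = 7.108e15 N.

7.108e15 N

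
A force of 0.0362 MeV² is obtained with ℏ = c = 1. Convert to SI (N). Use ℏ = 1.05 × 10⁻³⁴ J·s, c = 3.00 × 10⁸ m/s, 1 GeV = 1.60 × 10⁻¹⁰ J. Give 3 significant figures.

0.0294 N

Force is [E]/[L] = [E]²/(ℏc); restore (ℏc)⁻¹.
1 GeV² → 1/(ℏc) × (1 GeV in J)² = 8.13 × 10⁵ N.
Convert the energy scale: 0.0362 MeV² = 3.62 × 10⁻⁸ GeV².
Result: 3.62 × 10⁻⁸ × 8.13 × 10⁵ = 0.0294 N.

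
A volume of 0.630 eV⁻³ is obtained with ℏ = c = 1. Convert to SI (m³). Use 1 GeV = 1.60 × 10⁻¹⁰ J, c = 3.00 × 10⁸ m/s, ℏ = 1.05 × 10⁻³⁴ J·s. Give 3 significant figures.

4.81 × 10⁻²¹ m³

Volume is [L]³ = [E]⁻³·(ℏc)³.
1 GeV⁻³ → (ℏc)³ × (1 GeV in J)⁻³ = 7.63 × 10⁻⁴⁸ m³.
Convert the energy scale: 0.630 eV⁻³ = 6.30 × 10²⁶ GeV⁻³.
Result: 6.30 × 10²⁶ × 7.63 × 10⁻⁴⁸ = 4.81 × 10⁻²¹ m³.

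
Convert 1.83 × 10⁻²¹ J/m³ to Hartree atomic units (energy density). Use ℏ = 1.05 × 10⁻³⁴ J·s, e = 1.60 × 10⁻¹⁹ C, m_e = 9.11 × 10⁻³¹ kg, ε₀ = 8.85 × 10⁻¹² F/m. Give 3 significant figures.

atomic unit of energy density: u_au = E_h/a₀³ = m_e⁴e¹⁰/((4πε₀)⁵ℏ⁸) = 3.01 × 10¹³ J/m³.
1.83 × 10⁻²¹ / 3.01 × 10¹³ = 6.07 × 10⁻³⁵

6.07 × 10⁻³⁵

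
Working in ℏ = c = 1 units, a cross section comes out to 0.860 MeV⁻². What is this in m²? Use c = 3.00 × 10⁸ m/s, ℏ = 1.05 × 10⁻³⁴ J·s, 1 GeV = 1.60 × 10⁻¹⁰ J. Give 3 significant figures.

3.33 × 10⁻²⁶ m²

Area is [L]² = [E]⁻²·(ℏc)²; restore (ℏc)².
1 GeV⁻² → (ℏc)² × (1 GeV in J)⁻² = 3.88 × 10⁻³² m².
Convert the energy scale: 0.860 MeV⁻² = 8.60 × 10⁵ GeV⁻².
Result: 8.60 × 10⁵ × 3.88 × 10⁻³² = 3.33 × 10⁻²⁶ m².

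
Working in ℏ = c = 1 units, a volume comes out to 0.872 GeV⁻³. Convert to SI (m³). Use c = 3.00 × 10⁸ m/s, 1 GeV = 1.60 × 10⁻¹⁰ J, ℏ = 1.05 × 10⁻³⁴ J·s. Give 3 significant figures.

Volume is [L]³ = [E]⁻³·(ℏc)³.
1 GeV⁻³ → (ℏc)³ × (1 GeV in J)⁻³ = 7.63 × 10⁻⁴⁸ m³.
Result: 0.872 × 7.63 × 10⁻⁴⁸ = 6.65 × 10⁻⁴⁸ m³.

6.65 × 10⁻⁴⁸ m³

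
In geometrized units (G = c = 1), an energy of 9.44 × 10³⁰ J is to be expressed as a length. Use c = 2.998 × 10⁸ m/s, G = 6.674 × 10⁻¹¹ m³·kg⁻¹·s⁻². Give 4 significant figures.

Energy → length via G/c⁴.
9.44 × 10³⁰ J × (G/c⁴) = 7.799 × 10⁻¹⁴ m

7.799 × 10⁻¹⁴ m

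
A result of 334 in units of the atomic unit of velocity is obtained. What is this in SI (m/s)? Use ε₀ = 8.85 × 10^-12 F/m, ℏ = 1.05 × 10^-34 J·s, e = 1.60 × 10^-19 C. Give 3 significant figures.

One atomic unit of velocity: v_au = e²/(4πε₀ℏ) = 2.19 × 10^6 m/s.
334 × 2.19 × 10^6 m/s = 7.32 × 10^8 m/s

7.32 × 10^8 m/s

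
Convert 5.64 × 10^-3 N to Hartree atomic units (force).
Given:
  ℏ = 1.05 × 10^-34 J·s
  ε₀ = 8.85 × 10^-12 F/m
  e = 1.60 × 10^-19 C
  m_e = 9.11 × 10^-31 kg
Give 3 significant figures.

6.77 × 10^4

atomic unit of force: F_au = E_h/a₀ = m_e²e⁶/((4πε₀)³ℏ⁴) = 8.33 × 10^-8 N.
5.64 × 10^-3 / 8.33 × 10^-8 = 6.77 × 10^4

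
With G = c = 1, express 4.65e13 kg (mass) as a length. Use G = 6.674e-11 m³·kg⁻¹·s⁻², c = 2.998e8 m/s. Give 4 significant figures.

3.453e-14 m

In G = c = 1 units mass has dimensions of length; the conversion factor is G/c².
4.65e13 kg × (G/c²) = 3.453e-14 m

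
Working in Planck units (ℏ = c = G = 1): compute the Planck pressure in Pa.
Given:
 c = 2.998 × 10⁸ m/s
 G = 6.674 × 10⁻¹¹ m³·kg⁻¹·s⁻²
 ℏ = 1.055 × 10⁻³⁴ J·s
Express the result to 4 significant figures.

4.632 × 10¹¹³ Pa

The unique combination of the constants set to 1 with dimensions of pressure is p_P = c⁷/(ℏG²).
  = 2.177 × 10⁵⁹ / 4.699 × 10⁻⁵⁵
  = 4.632 × 10¹¹³ Pa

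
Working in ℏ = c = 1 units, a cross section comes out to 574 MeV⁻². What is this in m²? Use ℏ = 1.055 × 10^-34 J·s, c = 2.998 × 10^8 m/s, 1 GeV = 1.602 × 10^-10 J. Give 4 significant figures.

Area is [L]² = [E]⁻²·(ℏc)²; restore (ℏc)².
1 GeV⁻² → (ℏc)² × (1 GeV in J)⁻² = 3.898 × 10^-32 m².
Convert the energy scale: 574 MeV⁻² = 5.74 × 10^8 GeV⁻².
Result: 5.74 × 10^8 × 3.898 × 10^-32 = 2.237 × 10^-23 m².

2.237 × 10^-23 m²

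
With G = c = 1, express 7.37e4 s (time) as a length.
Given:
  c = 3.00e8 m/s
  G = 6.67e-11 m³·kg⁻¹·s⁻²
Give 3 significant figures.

2.21e13 m

Time → length via c.
7.37e4 s × (c) = 2.21e13 m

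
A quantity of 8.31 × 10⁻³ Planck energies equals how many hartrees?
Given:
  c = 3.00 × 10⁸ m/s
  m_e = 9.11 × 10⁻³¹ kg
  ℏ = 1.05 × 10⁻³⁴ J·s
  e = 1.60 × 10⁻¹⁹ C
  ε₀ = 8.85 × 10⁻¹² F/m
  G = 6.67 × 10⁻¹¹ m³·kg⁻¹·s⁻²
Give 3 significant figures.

3.71 × 10²⁴

Planck energy: E_P = √(ℏc⁵/G) = 1.96 × 10⁹ J
hartree: E_h = m_e e⁴/(4πε₀ℏ)² = 4.38 × 10⁻¹⁸ J
8.31 × 10⁻³ × 1.96 × 10⁹ / 4.38 × 10⁻¹⁸ = 3.71 × 10²⁴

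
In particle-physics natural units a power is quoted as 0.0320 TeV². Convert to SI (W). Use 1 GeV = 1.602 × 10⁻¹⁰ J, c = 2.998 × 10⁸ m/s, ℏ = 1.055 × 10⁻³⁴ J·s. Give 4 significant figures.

Power is [E]/[T] = [E]²/ℏ.
1 GeV² → 1/ℏ × (1 GeV in J)² = 2.433 × 10¹⁴ W.
Convert the energy scale: 0.0320 TeV² = 3.20 × 10⁴ GeV².
Result: 3.20 × 10⁴ × 2.433 × 10¹⁴ = 7.784 × 10¹⁸ W.

7.784 × 10¹⁸ W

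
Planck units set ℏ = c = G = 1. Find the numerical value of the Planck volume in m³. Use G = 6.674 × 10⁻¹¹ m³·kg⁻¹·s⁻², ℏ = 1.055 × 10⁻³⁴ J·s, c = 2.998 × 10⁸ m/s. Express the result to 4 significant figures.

The unique combination of the constants set to 1 with dimensions of volume is V_P = (ℏG/c³)^(3/2).
  = √(1.784 × 10⁻²⁰⁹)
  = 4.224 × 10⁻¹⁰⁵ m³

4.224 × 10⁻¹⁰⁵ m³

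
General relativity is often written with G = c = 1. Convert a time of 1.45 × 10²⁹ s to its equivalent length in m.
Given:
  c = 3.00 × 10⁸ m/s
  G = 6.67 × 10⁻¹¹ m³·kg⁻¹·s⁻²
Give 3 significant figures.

Time → length via c.
1.45 × 10²⁹ s × (c) = 4.35 × 10³⁷ m

4.35 × 10³⁷ m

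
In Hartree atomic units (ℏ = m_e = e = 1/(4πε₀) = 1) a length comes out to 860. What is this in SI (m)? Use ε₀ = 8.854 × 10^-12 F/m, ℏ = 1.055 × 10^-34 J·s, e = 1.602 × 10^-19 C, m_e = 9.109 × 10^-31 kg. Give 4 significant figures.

4.556 × 10^-8 m

One Bohr radius: a₀ = 4πε₀ℏ²/(m_e e²) = 5.297 × 10^-11 m.
860 × 5.297 × 10^-11 m = 4.556 × 10^-8 m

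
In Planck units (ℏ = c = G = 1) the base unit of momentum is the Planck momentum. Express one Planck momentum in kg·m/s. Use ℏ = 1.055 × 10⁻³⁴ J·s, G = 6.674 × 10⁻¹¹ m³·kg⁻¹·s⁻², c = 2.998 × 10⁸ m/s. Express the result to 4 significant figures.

p_P = √(ℏc³/G)
  = √(42.60)
  = 6.527 kg·m/s

6.527 kg·m/s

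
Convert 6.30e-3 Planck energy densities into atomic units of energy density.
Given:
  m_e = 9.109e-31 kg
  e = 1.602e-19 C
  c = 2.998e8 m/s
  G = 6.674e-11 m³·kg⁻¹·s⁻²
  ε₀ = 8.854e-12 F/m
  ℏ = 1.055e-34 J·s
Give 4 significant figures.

9.963e97

Planck energy density: u_P = c⁷/(ℏG²) = 4.632e113 J/m³
atomic unit of energy density: u_au = E_h/a₀³ = m_e⁴e¹⁰/((4πε₀)⁵ℏ⁸) = 2.929e13 J/m³
6.30e-3 × 4.632e113 / 2.929e13 = 9.963e97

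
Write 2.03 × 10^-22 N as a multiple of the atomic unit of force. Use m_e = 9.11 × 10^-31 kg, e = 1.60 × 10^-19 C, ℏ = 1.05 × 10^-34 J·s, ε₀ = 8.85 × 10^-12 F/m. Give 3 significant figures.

atomic unit of force: F_au = E_h/a₀ = m_e²e⁶/((4πε₀)³ℏ⁴) = 8.33 × 10^-8 N.
2.03 × 10^-22 / 8.33 × 10^-8 = 2.44 × 10^-15

2.44 × 10^-15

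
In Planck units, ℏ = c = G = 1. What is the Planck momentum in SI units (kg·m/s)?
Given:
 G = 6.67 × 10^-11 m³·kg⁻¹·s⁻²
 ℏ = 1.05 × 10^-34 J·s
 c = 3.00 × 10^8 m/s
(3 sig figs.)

From ℏ = c = G = 1 the momentum scale is p_P = √(ℏc³/G).
  = √(42.5)
  = 6.52 kg·m/s

6.52 kg·m/s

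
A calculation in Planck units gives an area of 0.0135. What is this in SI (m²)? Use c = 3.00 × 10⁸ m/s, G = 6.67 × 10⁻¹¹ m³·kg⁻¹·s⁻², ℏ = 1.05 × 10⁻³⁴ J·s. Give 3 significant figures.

3.50 × 10⁻⁷² m²

One Planck area: A_P = ℏG/c³ = 2.59 × 10⁻⁷⁰ m².
0.0135 × 2.59 × 10⁻⁷⁰ m² = 3.50 × 10⁻⁷² m²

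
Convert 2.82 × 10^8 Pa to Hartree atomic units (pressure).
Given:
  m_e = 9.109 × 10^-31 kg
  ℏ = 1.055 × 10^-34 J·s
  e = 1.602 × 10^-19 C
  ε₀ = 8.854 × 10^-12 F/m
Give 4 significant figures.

9.627 × 10^-6

atomic unit of pressure: P_au = E_h/a₀³ = m_e⁴e¹⁰/((4πε₀)⁵ℏ⁸) = 2.929 × 10^13 Pa.
2.82 × 10^8 / 2.929 × 10^13 = 9.627 × 10^-6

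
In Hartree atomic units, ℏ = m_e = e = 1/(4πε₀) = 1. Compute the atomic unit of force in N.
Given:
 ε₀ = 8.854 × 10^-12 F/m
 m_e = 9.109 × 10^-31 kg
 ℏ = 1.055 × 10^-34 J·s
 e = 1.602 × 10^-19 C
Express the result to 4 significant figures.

Dimensional analysis gives F_au = E_h/a₀ = m_e²e⁶/((4πε₀)³ℏ⁴).
E_h = 4.354 × 10^-18 J
a₀ = 5.297 × 10^-11 m
E_h/a₀ = 8.220 × 10^-8 N

8.220 × 10^-8 N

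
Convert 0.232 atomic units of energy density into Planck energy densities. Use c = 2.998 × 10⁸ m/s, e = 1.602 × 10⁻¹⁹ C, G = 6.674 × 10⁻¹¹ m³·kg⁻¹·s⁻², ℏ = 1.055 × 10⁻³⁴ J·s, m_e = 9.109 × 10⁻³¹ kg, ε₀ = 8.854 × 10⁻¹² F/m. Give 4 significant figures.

atomic unit of energy density: u_au = E_h/a₀³ = m_e⁴e¹⁰/((4πε₀)⁵ℏ⁸) = 2.929 × 10¹³ J/m³
Planck energy density: u_P = c⁷/(ℏG²) = 4.632 × 10¹¹³ J/m³
0.232 × 2.929 × 10¹³ / 4.632 × 10¹¹³ = 1.467 × 10⁻¹⁰¹

1.467 × 10⁻¹⁰¹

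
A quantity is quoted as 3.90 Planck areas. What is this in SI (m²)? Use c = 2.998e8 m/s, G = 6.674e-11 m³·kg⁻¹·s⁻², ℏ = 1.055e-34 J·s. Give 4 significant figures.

One Planck area: A_P = ℏG/c³ = 2.613e-70 m².
3.90 × 2.613e-70 m² = 1.019e-69 m²

1.019e-69 m²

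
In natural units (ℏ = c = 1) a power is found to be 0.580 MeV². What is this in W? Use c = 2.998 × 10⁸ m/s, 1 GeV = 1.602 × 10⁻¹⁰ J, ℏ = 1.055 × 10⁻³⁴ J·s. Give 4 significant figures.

1.411 × 10⁸ W

Power is [E]/[T] = [E]²/ℏ.
1 GeV² → 1/ℏ × (1 GeV in J)² = 2.433 × 10¹⁴ W.
Convert the energy scale: 0.580 MeV² = 5.80 × 10⁻⁷ GeV².
Result: 5.80 × 10⁻⁷ × 2.433 × 10¹⁴ = 1.411 × 10⁸ W.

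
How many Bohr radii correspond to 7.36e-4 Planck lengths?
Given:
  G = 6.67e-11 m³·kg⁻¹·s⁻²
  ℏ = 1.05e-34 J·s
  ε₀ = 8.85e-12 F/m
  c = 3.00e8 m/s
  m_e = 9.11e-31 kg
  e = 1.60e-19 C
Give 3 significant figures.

Planck length: ℓ_P = √(ℏG/c³) = 1.61e-35 m
Bohr radius: a₀ = 4πε₀ℏ²/(m_e e²) = 5.26e-11 m
7.36e-4 × 1.61e-35 / 5.26e-11 = 2.25e-28

2.25e-28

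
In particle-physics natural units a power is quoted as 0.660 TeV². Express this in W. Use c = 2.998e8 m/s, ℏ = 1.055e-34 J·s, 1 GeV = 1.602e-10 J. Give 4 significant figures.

1.606e20 W

Power is [E]/[T] = [E]²/ℏ.
1 GeV² → 1/ℏ × (1 GeV in J)² = 2.433e14 W.
Convert the energy scale: 0.660 TeV² = 6.60e5 GeV².
Result: 6.60e5 × 2.433e14 = 1.606e20 W.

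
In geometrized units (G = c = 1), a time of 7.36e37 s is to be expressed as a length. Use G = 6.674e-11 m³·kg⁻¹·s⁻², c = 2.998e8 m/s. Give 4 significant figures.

2.207e46 m

Time → length via c.
7.36e37 s × (c) = 2.207e46 m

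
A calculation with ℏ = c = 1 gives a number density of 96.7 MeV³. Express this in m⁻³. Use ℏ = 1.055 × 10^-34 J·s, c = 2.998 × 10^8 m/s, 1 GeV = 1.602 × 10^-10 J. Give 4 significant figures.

Number density is [L]⁻³ = [E]³/(ℏc)³.
1 GeV³ → 1/(ℏc)³ × (1 GeV in J)³ = 1.299 × 10^47 m⁻³.
Convert the energy scale: 96.7 MeV³ = 9.67 × 10^-8 GeV³.
Result: 9.67 × 10^-8 × 1.299 × 10^47 = 1.256 × 10^40 m⁻³.

1.256 × 10^40 m⁻³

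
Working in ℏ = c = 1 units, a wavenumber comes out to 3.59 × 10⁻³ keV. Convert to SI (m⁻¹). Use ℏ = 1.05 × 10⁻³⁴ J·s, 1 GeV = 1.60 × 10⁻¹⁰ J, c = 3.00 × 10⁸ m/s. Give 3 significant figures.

1.82 × 10⁷ m⁻¹

Inverse length is [E]/(ℏc).
1 GeV → 1/(ℏc) × (1 GeV in J) = 5.08 × 10¹⁵ m⁻¹.
Convert the energy scale: 3.59 × 10⁻³ keV = 3.59 × 10⁻⁹ GeV.
Result: 3.59 × 10⁻⁹ × 5.08 × 10¹⁵ = 1.82 × 10⁷ m⁻¹.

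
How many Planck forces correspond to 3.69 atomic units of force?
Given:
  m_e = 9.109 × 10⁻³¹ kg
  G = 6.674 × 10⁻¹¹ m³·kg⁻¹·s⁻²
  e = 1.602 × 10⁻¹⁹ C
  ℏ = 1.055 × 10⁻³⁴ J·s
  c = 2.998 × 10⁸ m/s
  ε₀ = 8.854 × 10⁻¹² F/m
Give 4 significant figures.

2.506 × 10⁻⁵¹

atomic unit of force: F_au = E_h/a₀ = m_e²e⁶/((4πε₀)³ℏ⁴) = 8.220 × 10⁻⁸ N
Planck force: F_P = c⁴/G = 1.210 × 10⁴⁴ N
3.69 × 8.220 × 10⁻⁸ / 1.210 × 10⁴⁴ = 2.506 × 10⁻⁵¹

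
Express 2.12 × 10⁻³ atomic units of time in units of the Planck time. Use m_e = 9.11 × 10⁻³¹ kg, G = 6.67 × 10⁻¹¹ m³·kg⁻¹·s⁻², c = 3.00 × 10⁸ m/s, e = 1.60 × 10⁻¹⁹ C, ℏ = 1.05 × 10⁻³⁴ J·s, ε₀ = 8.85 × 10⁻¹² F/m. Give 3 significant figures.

9.47 × 10²³

atomic unit of time: τ_au = (4πε₀)²ℏ³/(m_e e⁴) = 2.40 × 10⁻¹⁷ s
Planck time: t_P = √(ℏG/c⁵) = 5.37 × 10⁻⁴⁴ s
2.12 × 10⁻³ × 2.40 × 10⁻¹⁷ / 5.37 × 10⁻⁴⁴ = 9.47 × 10²³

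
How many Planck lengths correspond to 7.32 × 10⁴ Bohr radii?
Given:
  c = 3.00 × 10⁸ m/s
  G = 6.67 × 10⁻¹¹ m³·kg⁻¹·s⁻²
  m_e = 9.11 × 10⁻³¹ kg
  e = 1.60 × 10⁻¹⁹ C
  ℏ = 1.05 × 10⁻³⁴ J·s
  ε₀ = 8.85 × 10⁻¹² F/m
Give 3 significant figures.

Bohr radius: a₀ = 4πε₀ℏ²/(m_e e²) = 5.26 × 10⁻¹¹ m
Planck length: ℓ_P = √(ℏG/c³) = 1.61 × 10⁻³⁵ m
7.32 × 10⁴ × 5.26 × 10⁻¹¹ / 1.61 × 10⁻³⁵ = 2.39 × 10²⁹

2.39 × 10²⁹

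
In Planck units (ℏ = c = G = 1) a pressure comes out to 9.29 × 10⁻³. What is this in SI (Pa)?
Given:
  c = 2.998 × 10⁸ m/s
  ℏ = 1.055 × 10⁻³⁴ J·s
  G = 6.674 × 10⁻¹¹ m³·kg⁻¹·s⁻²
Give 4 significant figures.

One Planck pressure: p_P = c⁷/(ℏG²) = 4.632 × 10¹¹³ Pa.
9.29 × 10⁻³ × 4.632 × 10¹¹³ Pa = 4.303 × 10¹¹¹ Pa

4.303 × 10¹¹¹ Pa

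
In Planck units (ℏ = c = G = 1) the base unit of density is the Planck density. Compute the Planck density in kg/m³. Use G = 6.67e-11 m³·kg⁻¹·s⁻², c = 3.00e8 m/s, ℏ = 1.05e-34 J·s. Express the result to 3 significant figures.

5.20e96 kg/m³

ρ_P = c⁵/(ℏG²)
  = 2.43e42 / 4.67e-55
  = 5.20e96 kg/m³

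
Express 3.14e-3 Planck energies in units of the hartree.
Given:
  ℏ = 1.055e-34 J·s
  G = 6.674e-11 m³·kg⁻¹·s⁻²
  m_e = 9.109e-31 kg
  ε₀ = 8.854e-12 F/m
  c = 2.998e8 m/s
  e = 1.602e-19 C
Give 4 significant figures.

Planck energy: E_P = √(ℏc⁵/G) = 1.957e9 J
hartree: E_h = m_e e⁴/(4πε₀ℏ)² = 4.354e-18 J
3.14e-3 × 1.957e9 / 4.354e-18 = 1.411e24

1.411e24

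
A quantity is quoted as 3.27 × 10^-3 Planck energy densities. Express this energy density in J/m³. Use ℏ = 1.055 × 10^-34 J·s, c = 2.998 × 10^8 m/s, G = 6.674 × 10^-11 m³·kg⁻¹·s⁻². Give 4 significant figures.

One Planck energy density: u_P = c⁷/(ℏG²) = 4.632 × 10^113 J/m³.
3.27 × 10^-3 × 4.632 × 10^113 J/m³ = 1.515 × 10^111 J/m³

1.515 × 10^111 J/m³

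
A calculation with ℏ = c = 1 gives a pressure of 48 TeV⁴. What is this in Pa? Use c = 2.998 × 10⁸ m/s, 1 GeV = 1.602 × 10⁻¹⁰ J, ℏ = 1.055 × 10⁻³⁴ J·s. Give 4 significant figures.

Pressure is [E]/[L]³ = [E]⁴/(ℏc)³.
1 GeV⁴ → 1/(ℏc)³ × (1 GeV in J)⁴ = 2.082 × 10³⁷ Pa.
Convert the energy scale: 48 TeV⁴ = 4.80 × 10¹³ GeV⁴.
Result: 4.80 × 10¹³ × 2.082 × 10³⁷ = 9.992 × 10⁵⁰ Pa.

9.992 × 10⁵⁰ Pa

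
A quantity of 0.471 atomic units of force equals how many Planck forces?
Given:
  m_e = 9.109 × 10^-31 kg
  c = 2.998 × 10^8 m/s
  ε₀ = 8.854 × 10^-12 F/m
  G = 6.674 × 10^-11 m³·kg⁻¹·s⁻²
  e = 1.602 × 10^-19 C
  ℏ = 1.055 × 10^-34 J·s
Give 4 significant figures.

atomic unit of force: F_au = E_h/a₀ = m_e²e⁶/((4πε₀)³ℏ⁴) = 8.220 × 10^-8 N
Planck force: F_P = c⁴/G = 1.210 × 10^44 N
0.471 × 8.220 × 10^-8 / 1.210 × 10^44 = 3.198 × 10^-52

3.198 × 10^-52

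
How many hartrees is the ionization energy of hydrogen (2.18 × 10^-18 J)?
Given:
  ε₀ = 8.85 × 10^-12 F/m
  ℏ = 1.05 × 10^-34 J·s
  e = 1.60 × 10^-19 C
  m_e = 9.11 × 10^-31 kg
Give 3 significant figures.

0.498

hartree: E_h = m_e e⁴/(4πε₀ℏ)² = 4.38 × 10^-18 J.
2.18 × 10^-18 / 4.38 × 10^-18 = 0.498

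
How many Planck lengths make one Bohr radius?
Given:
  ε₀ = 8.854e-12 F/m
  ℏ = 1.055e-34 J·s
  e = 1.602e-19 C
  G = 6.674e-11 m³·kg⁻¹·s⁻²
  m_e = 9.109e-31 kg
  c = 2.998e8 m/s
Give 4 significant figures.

3.277e24

Bohr radius: a₀ = 4πε₀ℏ²/(m_e e²) = 5.297e-11 m
Planck length: ℓ_P = √(ℏG/c³) = 1.616e-35 m
ratio = 5.297e-11 / 1.616e-35 = 3.277e24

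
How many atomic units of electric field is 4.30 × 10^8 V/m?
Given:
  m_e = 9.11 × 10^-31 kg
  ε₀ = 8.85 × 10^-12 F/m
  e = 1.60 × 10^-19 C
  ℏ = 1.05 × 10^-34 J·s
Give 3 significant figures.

8.26 × 10^-4

atomic unit of electric field: E_au = E_h/(e a₀) = m_e²e⁵/((4πε₀)³ℏ⁴) = 5.20 × 10^11 V/m.
4.30 × 10^8 / 5.20 × 10^11 = 8.26 × 10^-4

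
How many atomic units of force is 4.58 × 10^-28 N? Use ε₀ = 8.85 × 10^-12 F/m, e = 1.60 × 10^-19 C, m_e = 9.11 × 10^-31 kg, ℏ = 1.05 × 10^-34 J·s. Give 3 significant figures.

atomic unit of force: F_au = E_h/a₀ = m_e²e⁶/((4πε₀)³ℏ⁴) = 8.33 × 10^-8 N.
4.58 × 10^-28 / 8.33 × 10^-8 = 5.50 × 10^-21

5.50 × 10^-21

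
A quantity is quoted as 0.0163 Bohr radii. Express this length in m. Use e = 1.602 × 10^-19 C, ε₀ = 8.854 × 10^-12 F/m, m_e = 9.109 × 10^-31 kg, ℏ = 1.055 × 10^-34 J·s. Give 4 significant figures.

One Bohr radius: a₀ = 4πε₀ℏ²/(m_e e²) = 5.297 × 10^-11 m.
0.0163 × 5.297 × 10^-11 m = 8.635 × 10^-13 m

8.635 × 10^-13 m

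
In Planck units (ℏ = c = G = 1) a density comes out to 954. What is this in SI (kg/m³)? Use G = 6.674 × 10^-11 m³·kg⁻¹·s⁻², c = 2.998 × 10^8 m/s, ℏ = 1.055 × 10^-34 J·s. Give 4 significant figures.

4.917 × 10^99 kg/m³

One Planck density: ρ_P = c⁵/(ℏG²) = 5.154 × 10^96 kg/m³.
954 × 5.154 × 10^96 kg/m³ = 4.917 × 10^99 kg/m³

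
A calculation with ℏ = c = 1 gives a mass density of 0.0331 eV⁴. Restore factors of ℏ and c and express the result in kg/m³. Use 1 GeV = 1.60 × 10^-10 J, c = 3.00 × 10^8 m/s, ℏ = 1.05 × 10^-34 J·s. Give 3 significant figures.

7.71 × 10^-18 kg/m³

Mass density is [E]/(c²[L]³) = [E]⁴/(ℏ³c⁵).
1 GeV⁴ → 1/(ℏ³c⁵) × (1 GeV in J)⁴ = 2.33 × 10^20 kg/m³.
Convert the energy scale: 0.0331 eV⁴ = 3.31 × 10^-38 GeV⁴.
Result: 3.31 × 10^-38 × 2.33 × 10^20 = 7.71 × 10^-18 kg/m³.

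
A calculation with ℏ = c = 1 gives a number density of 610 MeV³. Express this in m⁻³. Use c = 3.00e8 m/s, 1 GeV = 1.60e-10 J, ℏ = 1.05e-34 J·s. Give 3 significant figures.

Number density is [L]⁻³ = [E]³/(ℏc)³.
1 GeV³ → 1/(ℏc)³ × (1 GeV in J)³ = 1.31e47 m⁻³.
Convert the energy scale: 610 MeV³ = 6.10e-7 GeV³.
Result: 6.10e-7 × 1.31e47 = 7.99e40 m⁻³.

7.99e40 m⁻³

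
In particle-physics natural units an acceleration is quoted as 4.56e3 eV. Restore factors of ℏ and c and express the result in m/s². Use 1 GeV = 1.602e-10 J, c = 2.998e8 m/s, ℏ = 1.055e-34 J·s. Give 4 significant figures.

2.076e27 m/s²

Acceleration is [L]/[T]² = c·[E]/ℏ.
1 GeV → c/ℏ × (1 GeV in J) = 4.552e32 m/s².
Convert the energy scale: 4.56e3 eV = 4.56e-6 GeV.
Result: 4.56e-6 × 4.552e32 = 2.076e27 m/s².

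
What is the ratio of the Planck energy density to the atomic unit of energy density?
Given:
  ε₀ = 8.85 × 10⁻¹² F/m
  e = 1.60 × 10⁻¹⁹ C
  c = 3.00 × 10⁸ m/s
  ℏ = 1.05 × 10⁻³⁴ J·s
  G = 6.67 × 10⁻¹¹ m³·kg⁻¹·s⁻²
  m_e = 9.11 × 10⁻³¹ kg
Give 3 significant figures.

Planck energy density: u_P = c⁷/(ℏG²) = 4.68 × 10¹¹³ J/m³
atomic unit of energy density: u_au = E_h/a₀³ = m_e⁴e¹⁰/((4πε₀)⁵ℏ⁸) = 3.01 × 10¹³ J/m³
ratio = 4.68 × 10¹¹³ / 3.01 × 10¹³ = 1.55 × 10¹⁰⁰

1.55 × 10¹⁰⁰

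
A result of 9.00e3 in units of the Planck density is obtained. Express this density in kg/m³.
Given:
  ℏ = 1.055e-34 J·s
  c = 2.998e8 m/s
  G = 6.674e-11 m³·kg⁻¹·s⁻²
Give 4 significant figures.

4.638e100 kg/m³

One Planck density: ρ_P = c⁵/(ℏG²) = 5.154e96 kg/m³.
9.00e3 × 5.154e96 kg/m³ = 4.638e100 kg/m³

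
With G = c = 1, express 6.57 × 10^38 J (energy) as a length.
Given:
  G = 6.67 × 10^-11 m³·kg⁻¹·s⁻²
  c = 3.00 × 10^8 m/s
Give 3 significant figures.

Energy → length via G/c⁴.
6.57 × 10^38 J × (G/c⁴) = 5.41 × 10^-6 m

5.41 × 10^-6 m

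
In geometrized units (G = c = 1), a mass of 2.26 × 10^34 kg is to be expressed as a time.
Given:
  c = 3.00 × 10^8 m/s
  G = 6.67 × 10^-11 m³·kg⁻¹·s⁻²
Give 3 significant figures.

0.0558 s

Mass → time via G/c³.
2.26 × 10^34 kg × (G/c³) = 0.0558 s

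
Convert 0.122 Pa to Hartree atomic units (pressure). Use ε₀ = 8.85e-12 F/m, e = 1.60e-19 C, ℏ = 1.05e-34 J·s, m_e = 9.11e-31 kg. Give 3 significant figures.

atomic unit of pressure: P_au = E_h/a₀³ = m_e⁴e¹⁰/((4πε₀)⁵ℏ⁸) = 3.01e13 Pa.
0.122 / 3.01e13 = 4.05e-15

4.05e-15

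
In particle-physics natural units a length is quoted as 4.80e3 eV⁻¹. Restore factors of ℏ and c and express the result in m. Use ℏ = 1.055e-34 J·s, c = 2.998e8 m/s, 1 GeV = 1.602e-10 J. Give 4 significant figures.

A length is [E]⁻¹ in ℏ=c=1; restore one factor of ℏc.
1 GeV⁻¹ → ℏc × (1 GeV in J)⁻¹ = 1.974e-16 m.
Convert the energy scale: 4.80e3 eV⁻¹ = 4.80e12 GeV⁻¹.
Result: 4.80e12 × 1.974e-16 = 9.477e-4 m.

9.477e-4 m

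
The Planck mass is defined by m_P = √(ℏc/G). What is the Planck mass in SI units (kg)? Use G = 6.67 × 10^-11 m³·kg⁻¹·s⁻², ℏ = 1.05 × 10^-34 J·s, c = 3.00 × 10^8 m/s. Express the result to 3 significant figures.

2.17 × 10^-8 kg

m_P = √(ℏc/G)
  = √(4.72 × 10^-16)
  = 2.17 × 10^-8 kg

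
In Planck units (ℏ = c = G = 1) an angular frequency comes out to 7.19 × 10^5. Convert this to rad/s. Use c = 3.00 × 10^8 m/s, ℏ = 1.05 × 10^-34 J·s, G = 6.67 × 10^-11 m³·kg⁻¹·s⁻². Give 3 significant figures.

One Planck angular frequency: ω_P = √(c⁵/(ℏG)) = 1.86 × 10^43 rad/s.
7.19 × 10^5 × 1.86 × 10^43 rad/s = 1.34 × 10^49 rad/s

1.34 × 10^49 rad/s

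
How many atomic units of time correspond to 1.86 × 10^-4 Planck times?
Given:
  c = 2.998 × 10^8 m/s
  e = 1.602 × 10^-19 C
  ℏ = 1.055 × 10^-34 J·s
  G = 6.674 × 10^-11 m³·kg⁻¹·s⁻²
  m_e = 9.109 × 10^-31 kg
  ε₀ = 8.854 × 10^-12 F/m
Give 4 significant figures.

4.139 × 10^-31

Planck time: t_P = √(ℏG/c⁵) = 5.392 × 10^-44 s
atomic unit of time: τ_au = (4πε₀)²ℏ³/(m_e e⁴) = 2.423 × 10^-17 s
1.86 × 10^-4 × 5.392 × 10^-44 / 2.423 × 10^-17 = 4.139 × 10^-31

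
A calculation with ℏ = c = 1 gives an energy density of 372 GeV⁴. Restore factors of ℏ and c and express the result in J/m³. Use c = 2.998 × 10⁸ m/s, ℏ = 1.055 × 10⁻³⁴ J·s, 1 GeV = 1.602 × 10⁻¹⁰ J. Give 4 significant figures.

[E]/[L]³ = [E]⁴/(ℏc)³; restore (ℏc)⁻³.
1 GeV⁴ → 1/(ℏc)³ × (1 GeV in J)⁴ = 2.082 × 10³⁷ J/m³.
Result: 372 × 2.082 × 10³⁷ = 7.744 × 10³⁹ J/m³.

7.744 × 10³⁹ J/m³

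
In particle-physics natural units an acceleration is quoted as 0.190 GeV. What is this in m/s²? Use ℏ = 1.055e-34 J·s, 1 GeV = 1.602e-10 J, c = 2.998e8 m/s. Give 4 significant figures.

8.650e31 m/s²

Acceleration is [L]/[T]² = c·[E]/ℏ.
1 GeV → c/ℏ × (1 GeV in J) = 4.552e32 m/s².
Result: 0.190 × 4.552e32 = 8.650e31 m/s².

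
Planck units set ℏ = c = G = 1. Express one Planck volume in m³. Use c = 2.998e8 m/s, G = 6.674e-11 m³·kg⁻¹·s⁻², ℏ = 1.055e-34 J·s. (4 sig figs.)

Dimensional analysis gives V_P = (ℏG/c³)^(3/2).
  = √(1.784e-209)
  = 4.224e-105 m³

4.224e-105 m³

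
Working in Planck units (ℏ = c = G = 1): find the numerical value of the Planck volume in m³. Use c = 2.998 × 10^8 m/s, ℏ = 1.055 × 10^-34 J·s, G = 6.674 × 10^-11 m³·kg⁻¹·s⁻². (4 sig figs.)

4.224 × 10^-105 m³

From ℏ = c = G = 1 the volume scale is V_P = (ℏG/c³)^(3/2).
  = √(1.784 × 10^-209)
  = 4.224 × 10^-105 m³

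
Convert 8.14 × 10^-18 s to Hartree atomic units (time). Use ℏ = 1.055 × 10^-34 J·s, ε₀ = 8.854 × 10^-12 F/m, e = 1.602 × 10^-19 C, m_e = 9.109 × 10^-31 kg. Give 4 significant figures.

0.3360

atomic unit of time: τ_au = (4πε₀)²ℏ³/(m_e e⁴) = 2.423 × 10^-17 s.
8.14 × 10^-18 / 2.423 × 10^-17 = 0.3360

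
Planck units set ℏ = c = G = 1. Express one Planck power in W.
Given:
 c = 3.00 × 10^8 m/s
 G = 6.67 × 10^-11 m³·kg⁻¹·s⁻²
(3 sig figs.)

Dimensional analysis gives P_P = c⁵/G.
  = 2.43 × 10^42 / 6.67 × 10^-11
  = 3.64 × 10^52 W

3.64 × 10^52 W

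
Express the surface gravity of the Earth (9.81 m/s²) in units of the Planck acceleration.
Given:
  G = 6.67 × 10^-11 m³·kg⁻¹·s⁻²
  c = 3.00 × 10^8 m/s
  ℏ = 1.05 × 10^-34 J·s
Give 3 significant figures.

1.76 × 10^-51

Planck acceleration: a_P = √(c⁷/(ℏG)) = 5.59 × 10^51 m/s².
9.81 / 5.59 × 10^51 = 1.76 × 10^-51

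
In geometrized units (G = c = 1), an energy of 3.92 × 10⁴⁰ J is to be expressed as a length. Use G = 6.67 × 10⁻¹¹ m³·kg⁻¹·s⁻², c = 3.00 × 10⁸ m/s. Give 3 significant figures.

3.23 × 10⁻⁴ m

Energy → length via G/c⁴.
3.92 × 10⁴⁰ J × (G/c⁴) = 3.23 × 10⁻⁴ m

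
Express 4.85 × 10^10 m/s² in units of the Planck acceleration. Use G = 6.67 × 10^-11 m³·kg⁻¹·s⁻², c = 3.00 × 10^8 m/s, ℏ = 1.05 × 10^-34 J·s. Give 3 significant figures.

8.68 × 10^-42

Planck acceleration: a_P = √(c⁷/(ℏG)) = 5.59 × 10^51 m/s².
4.85 × 10^10 / 5.59 × 10^51 = 8.68 × 10^-42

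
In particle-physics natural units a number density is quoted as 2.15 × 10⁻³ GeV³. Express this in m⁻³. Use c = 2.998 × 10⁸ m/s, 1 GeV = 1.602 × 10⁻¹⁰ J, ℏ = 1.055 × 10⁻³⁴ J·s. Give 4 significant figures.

2.794 × 10⁴⁴ m⁻³

Number density is [L]⁻³ = [E]³/(ℏc)³.
1 GeV³ → 1/(ℏc)³ × (1 GeV in J)³ = 1.299 × 10⁴⁷ m⁻³.
Result: 2.15 × 10⁻³ × 1.299 × 10⁴⁷ = 2.794 × 10⁴⁴ m⁻³.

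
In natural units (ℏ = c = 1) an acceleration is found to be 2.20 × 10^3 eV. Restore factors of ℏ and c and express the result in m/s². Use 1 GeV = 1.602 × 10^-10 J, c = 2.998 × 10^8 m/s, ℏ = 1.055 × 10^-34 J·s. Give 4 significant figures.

Acceleration is [L]/[T]² = c·[E]/ℏ.
1 GeV → c/ℏ × (1 GeV in J) = 4.552 × 10^32 m/s².
Convert the energy scale: 2.20 × 10^3 eV = 2.20 × 10^-6 GeV.
Result: 2.20 × 10^-6 × 4.552 × 10^32 = 1.002 × 10^27 m/s².

1.002 × 10^27 m/s²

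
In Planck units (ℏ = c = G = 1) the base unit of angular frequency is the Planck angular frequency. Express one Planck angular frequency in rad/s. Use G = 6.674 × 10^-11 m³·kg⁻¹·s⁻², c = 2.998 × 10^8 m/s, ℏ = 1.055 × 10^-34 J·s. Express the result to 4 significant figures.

1.855 × 10^43 rad/s

ω_P = √(c⁵/(ℏG))
  = √(3.440 × 10^86)
  = 1.855 × 10^43 rad/s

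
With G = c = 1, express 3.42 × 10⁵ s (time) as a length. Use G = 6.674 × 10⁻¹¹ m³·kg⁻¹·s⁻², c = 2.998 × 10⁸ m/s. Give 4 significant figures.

1.025 × 10¹⁴ m

Time → length via c.
3.42 × 10⁵ s × (c) = 1.025 × 10¹⁴ m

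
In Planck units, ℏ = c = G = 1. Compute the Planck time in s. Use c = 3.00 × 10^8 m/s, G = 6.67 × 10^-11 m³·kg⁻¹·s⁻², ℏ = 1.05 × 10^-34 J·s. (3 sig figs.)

The unique combination of the constants set to 1 with dimensions of time is t_P = √(ℏG/c⁵).
  = √(2.88 × 10^-87)
  = 5.37 × 10^-44 s

5.37 × 10^-44 s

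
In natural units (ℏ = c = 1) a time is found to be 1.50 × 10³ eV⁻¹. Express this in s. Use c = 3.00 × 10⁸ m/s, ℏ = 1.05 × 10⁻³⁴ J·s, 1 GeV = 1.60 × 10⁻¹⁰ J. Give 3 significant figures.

9.84 × 10⁻¹³ s

A time is [E]⁻¹ in ℏ=c=1; restore one factor of ℏ.
1 GeV⁻¹ → ℏ × (1 GeV in J)⁻¹ = 6.56 × 10⁻²⁵ s.
Convert the energy scale: 1.50 × 10³ eV⁻¹ = 1.50 × 10¹² GeV⁻¹.
Result: 1.50 × 10¹² × 6.56 × 10⁻²⁵ = 9.84 × 10⁻¹³ s.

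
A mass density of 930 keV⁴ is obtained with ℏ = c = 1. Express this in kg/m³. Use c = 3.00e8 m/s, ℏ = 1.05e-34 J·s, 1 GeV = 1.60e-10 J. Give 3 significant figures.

0.217 kg/m³

Mass density is [E]/(c²[L]³) = [E]⁴/(ℏ³c⁵).
1 GeV⁴ → 1/(ℏ³c⁵) × (1 GeV in J)⁴ = 2.33e20 kg/m³.
Convert the energy scale: 930 keV⁴ = 9.30e-22 GeV⁴.
Result: 9.30e-22 × 2.33e20 = 0.217 kg/m³.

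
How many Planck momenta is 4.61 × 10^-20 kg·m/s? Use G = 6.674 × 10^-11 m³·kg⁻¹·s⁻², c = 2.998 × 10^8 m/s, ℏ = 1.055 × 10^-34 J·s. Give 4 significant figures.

Planck momentum: p_P = √(ℏc³/G) = 6.527 kg·m/s.
4.61 × 10^-20 / 6.527 = 7.064 × 10^-21

7.064 × 10^-21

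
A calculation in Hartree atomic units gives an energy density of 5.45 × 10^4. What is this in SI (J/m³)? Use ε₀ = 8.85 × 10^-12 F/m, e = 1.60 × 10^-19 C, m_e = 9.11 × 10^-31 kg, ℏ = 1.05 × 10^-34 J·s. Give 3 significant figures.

1.64 × 10^18 J/m³

One atomic unit of energy density: u_au = E_h/a₀³ = m_e⁴e¹⁰/((4πε₀)⁵ℏ⁸) = 3.01 × 10^13 J/m³.
5.45 × 10^4 × 3.01 × 10^13 J/m³ = 1.64 × 10^18 J/m³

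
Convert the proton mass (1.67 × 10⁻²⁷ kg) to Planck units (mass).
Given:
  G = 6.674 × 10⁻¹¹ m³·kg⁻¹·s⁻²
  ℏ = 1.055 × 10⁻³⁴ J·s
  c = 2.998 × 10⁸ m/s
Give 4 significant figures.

Planck mass: m_P = √(ℏc/G) = 2.177 × 10⁻⁸ kg.
1.67 × 10⁻²⁷ / 2.177 × 10⁻⁸ = 7.671 × 10⁻²⁰

7.671 × 10⁻²⁰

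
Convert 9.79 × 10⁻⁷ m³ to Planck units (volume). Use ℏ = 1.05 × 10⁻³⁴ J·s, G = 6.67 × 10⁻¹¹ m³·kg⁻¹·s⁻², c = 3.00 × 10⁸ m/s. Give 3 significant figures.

2.34 × 10⁹⁸

Planck volume: V_P = (ℏG/c³)^(3/2) = 4.18 × 10⁻¹⁰⁵ m³.
9.79 × 10⁻⁷ / 4.18 × 10⁻¹⁰⁵ = 2.34 × 10⁹⁸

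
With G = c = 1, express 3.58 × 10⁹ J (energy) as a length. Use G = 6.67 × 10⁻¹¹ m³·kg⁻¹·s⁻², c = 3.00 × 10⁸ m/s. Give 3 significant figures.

2.95 × 10⁻³⁵ m

Energy → length via G/c⁴.
3.58 × 10⁹ J × (G/c⁴) = 2.95 × 10⁻³⁵ m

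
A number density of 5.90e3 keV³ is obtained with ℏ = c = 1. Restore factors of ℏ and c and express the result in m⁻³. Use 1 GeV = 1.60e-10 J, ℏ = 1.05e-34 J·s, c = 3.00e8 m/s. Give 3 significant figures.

Number density is [L]⁻³ = [E]³/(ℏc)³.
1 GeV³ → 1/(ℏc)³ × (1 GeV in J)³ = 1.31e47 m⁻³.
Convert the energy scale: 5.90e3 keV³ = 5.90e-15 GeV³.
Result: 5.90e-15 × 1.31e47 = 7.73e32 m⁻³.

7.73e32 m⁻³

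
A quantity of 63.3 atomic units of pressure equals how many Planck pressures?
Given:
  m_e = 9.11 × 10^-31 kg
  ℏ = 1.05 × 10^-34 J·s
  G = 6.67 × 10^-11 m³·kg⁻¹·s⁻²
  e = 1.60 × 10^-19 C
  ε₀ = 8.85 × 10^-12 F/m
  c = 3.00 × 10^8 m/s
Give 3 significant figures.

4.07 × 10^-99

atomic unit of pressure: P_au = E_h/a₀³ = m_e⁴e¹⁰/((4πε₀)⁵ℏ⁸) = 3.01 × 10^13 Pa
Planck pressure: p_P = c⁷/(ℏG²) = 4.68 × 10^113 Pa
63.3 × 3.01 × 10^13 / 4.68 × 10^113 = 4.07 × 10^-99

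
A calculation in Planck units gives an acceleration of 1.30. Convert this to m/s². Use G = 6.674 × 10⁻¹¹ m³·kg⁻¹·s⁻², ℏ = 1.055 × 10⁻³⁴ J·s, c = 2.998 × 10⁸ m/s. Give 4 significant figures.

7.228 × 10⁵¹ m/s²

One Planck acceleration: a_P = √(c⁷/(ℏG)) = 5.560 × 10⁵¹ m/s².
1.30 × 5.560 × 10⁵¹ m/s² = 7.228 × 10⁵¹ m/s²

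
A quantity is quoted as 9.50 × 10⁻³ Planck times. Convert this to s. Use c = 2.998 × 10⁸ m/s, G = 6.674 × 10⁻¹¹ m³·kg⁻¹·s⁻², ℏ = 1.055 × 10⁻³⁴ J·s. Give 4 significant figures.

One Planck time: t_P = √(ℏG/c⁵) = 5.392 × 10⁻⁴⁴ s.
9.50 × 10⁻³ × 5.392 × 10⁻⁴⁴ s = 5.122 × 10⁻⁴⁶ s

5.122 × 10⁻⁴⁶ s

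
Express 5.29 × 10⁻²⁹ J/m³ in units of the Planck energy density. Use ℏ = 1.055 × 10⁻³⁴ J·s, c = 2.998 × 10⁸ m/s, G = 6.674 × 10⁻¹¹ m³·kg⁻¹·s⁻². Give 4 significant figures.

1.142 × 10⁻¹⁴²

Planck energy density: u_P = c⁷/(ℏG²) = 4.632 × 10¹¹³ J/m³.
5.29 × 10⁻²⁹ / 4.632 × 10¹¹³ = 1.142 × 10⁻¹⁴²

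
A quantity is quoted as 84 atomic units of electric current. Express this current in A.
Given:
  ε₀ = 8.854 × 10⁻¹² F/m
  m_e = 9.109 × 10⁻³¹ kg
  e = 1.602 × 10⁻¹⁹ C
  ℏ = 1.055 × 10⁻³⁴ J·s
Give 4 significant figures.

0.5554 A

One atomic unit of electric current: I_au = e E_h/ℏ = m_e e⁵/((4πε₀)²ℏ³) = 6.612 × 10⁻³ A.
84 × 6.612 × 10⁻³ A = 0.5554 A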